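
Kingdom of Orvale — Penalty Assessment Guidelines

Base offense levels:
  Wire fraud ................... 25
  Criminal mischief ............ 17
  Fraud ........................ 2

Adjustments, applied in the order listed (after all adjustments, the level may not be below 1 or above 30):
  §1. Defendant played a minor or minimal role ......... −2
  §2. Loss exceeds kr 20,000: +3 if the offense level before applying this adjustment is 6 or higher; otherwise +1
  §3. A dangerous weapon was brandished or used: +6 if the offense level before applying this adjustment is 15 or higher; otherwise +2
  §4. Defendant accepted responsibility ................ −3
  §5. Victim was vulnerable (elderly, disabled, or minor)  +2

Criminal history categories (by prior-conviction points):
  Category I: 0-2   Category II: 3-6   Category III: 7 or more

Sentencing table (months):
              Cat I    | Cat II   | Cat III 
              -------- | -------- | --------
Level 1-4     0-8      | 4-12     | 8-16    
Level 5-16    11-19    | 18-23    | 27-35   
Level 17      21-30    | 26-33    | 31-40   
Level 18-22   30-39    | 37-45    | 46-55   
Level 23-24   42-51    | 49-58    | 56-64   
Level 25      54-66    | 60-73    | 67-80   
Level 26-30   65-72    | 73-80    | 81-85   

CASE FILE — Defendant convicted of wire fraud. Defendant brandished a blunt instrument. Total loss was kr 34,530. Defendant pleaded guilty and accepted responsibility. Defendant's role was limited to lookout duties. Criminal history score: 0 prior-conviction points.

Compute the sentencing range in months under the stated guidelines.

65-72 months

Base offense level for wire fraud: 25.
§1 applies: 25 − 2 = 23.
§2 applies (level before this adjustment is 23 ≥ 6, so +3): 23 + 3 = 26.
§3 applies (level before this adjustment is 26 ≥ 15, so +6): 26 + 6 = 32.
§4 applies: 32 − 3 = 29.
Final offense level: 29.
Criminal history: 0 prior points → Category I (0-2).
Level 29 falls in the 26-30 band.
Grid: Level 26-30 × Category I = 65-72 months.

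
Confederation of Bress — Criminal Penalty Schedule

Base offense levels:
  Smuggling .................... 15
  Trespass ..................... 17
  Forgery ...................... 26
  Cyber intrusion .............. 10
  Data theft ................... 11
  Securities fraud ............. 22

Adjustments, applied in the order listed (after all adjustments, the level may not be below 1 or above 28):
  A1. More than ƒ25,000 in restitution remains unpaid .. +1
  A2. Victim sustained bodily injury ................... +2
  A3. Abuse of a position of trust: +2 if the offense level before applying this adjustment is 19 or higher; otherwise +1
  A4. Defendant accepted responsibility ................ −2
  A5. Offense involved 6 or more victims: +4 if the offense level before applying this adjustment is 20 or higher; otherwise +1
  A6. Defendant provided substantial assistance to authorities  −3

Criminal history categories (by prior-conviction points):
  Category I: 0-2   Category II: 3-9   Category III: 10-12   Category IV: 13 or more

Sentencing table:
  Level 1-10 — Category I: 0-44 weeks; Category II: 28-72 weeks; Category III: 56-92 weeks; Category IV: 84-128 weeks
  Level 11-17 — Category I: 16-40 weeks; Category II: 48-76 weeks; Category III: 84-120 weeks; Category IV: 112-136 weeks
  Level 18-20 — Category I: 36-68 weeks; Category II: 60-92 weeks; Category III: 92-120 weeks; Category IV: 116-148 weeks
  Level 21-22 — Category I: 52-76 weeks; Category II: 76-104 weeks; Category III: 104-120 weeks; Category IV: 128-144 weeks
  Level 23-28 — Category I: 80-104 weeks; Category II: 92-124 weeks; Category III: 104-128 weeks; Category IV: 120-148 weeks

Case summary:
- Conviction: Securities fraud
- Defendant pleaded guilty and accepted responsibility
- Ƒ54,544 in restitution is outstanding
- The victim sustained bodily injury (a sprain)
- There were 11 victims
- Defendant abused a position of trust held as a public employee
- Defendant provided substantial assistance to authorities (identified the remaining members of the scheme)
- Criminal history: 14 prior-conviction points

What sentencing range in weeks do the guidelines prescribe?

120-148 weeks

Base offense level for securities fraud: 22.
A1 applies: 22 + 1 = 23.
A2 applies: 23 + 2 = 25.
A3 applies (level before this adjustment is 25 ≥ 19, so +2): 25 + 2 = 27.
A4 applies: 27 − 2 = 25.
A5 applies (level before this adjustment is 25 ≥ 20, so +4): 25 + 4 = 29.
A6 applies: 29 − 3 = 26.
Final offense level: 26.
Criminal history: 14 prior points → Category IV (13+).
Level 26 falls in the 23-28 band.
Grid: Level 23-28 × Category IV = 120-148 weeks.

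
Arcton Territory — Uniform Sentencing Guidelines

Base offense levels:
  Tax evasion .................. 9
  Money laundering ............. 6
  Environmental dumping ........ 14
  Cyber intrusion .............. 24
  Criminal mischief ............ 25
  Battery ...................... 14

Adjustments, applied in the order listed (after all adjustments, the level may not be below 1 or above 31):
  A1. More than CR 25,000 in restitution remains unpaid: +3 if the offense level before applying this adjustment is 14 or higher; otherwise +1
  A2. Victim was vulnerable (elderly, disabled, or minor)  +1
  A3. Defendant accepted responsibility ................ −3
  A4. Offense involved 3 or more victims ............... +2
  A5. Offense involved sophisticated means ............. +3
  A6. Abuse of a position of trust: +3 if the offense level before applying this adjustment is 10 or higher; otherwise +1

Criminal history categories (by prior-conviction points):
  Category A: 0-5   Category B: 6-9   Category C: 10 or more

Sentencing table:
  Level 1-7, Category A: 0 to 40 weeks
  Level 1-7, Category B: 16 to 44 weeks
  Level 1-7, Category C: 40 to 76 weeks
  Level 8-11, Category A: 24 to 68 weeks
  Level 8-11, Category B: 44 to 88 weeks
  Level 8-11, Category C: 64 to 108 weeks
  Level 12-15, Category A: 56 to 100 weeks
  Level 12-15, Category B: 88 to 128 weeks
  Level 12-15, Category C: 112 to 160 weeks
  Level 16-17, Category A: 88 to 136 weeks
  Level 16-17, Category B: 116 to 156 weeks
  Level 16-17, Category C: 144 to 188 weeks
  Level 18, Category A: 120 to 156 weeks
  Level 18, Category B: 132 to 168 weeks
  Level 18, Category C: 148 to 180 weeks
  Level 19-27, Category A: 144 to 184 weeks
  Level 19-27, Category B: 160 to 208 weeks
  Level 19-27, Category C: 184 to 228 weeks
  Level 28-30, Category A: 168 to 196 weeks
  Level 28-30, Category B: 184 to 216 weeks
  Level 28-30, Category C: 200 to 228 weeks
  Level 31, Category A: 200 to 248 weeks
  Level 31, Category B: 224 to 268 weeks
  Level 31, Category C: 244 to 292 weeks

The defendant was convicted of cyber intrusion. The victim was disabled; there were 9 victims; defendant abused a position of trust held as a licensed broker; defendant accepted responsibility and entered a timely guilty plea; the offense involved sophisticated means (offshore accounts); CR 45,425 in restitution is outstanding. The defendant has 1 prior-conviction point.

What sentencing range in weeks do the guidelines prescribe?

Base offense level for cyber intrusion: 24.
A1 applies (level before this adjustment is 24 ≥ 14, so +3): 24 + 3 = 27.
A2 applies: 27 + 1 = 28.
A3 applies: 28 − 3 = 25.
A4 applies: 25 + 2 = 27.
A5 applies: 27 + 3 = 30.
A6 applies (level before this adjustment is 30 ≥ 10, so +3): 30 + 3 = 33.
Level 33 exceeds the maximum of 31; capped at 31.
Final offense level: 31.
Criminal history: 1 prior point → Category A (0-5).
Level 31 falls in the 31 band.
Grid: Level 31 × Category A = 200-248 weeks.

200-248 weeks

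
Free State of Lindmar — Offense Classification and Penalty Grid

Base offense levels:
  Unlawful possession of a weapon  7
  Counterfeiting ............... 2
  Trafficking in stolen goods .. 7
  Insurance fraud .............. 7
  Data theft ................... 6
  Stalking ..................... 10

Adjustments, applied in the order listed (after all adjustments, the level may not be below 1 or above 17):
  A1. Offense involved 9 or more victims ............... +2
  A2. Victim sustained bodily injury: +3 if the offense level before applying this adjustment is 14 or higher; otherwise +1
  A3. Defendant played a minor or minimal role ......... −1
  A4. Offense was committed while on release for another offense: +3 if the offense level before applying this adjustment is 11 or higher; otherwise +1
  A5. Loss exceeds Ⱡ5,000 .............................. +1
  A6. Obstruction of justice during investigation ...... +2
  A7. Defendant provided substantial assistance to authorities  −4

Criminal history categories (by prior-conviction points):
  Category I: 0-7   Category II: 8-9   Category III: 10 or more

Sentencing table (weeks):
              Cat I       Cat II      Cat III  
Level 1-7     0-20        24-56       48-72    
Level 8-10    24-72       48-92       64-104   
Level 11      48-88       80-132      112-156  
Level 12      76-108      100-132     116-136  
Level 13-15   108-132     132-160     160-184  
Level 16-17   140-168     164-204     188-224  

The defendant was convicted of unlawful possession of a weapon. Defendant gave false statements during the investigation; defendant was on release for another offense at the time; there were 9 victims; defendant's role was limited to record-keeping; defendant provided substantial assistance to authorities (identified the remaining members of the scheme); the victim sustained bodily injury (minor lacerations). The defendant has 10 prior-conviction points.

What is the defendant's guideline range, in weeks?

64-104 weeks

Base offense level for unlawful possession of a weapon: 7.
A1 applies: 7 + 2 = 9.
A2 applies (level before this adjustment is 9 < 14, so +1): 9 + 1 = 10.
A3 applies: 10 − 1 = 9.
A4 applies (level before this adjustment is 9 < 11, so +1): 9 + 1 = 10.
A6 applies: 10 + 2 = 12.
A7 applies: 12 − 4 = 8.
Final offense level: 8.
Criminal history: 10 prior points → Category III (10+).
Level 8 falls in the 8-10 band.
Grid: Level 8-10 × Category III = 64-104 weeks.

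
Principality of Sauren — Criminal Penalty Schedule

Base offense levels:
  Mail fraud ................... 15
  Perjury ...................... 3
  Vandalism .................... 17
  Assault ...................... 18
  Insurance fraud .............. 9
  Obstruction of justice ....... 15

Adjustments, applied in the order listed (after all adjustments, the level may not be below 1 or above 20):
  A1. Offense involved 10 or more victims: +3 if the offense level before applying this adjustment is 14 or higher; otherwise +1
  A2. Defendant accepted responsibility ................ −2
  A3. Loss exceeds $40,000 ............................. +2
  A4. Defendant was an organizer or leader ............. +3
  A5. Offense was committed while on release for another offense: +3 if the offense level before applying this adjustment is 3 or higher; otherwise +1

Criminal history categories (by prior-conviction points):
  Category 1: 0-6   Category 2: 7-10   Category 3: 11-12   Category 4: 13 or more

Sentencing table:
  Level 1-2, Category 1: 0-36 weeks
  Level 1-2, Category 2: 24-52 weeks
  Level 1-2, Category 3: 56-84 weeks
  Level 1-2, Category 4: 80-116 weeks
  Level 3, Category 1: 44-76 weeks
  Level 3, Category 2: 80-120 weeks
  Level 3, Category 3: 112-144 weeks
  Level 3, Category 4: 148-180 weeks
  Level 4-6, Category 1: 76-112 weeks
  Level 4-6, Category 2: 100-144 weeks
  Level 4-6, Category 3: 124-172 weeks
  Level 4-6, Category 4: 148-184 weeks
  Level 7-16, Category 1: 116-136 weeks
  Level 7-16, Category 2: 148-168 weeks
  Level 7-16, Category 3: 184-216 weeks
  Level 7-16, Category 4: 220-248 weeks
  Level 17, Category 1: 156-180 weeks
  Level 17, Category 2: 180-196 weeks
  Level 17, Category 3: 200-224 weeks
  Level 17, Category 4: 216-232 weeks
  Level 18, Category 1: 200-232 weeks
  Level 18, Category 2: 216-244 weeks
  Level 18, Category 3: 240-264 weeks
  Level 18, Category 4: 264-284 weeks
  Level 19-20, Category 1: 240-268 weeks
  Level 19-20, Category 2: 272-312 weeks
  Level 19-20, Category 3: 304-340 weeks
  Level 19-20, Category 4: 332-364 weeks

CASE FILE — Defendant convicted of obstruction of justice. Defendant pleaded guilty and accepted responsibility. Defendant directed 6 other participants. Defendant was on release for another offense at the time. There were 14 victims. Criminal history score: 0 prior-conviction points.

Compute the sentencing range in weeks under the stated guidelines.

Base offense level for obstruction of justice: 15.
A1 applies (level before this adjustment is 15 ≥ 14, so +3): 15 + 3 = 18.
A2 applies: 18 − 2 = 16.
A4 applies: 16 + 3 = 19.
A5 applies (level before this adjustment is 19 ≥ 3, so +3): 19 + 3 = 22.
Level 22 exceeds the maximum of 20; capped at 20.
Final offense level: 20.
Criminal history: 0 prior points → Category 1 (0-6).
Level 20 falls in the 19-20 band.
Grid: Level 19-20 × Category 1 = 240-268 weeks.

240-268 weeks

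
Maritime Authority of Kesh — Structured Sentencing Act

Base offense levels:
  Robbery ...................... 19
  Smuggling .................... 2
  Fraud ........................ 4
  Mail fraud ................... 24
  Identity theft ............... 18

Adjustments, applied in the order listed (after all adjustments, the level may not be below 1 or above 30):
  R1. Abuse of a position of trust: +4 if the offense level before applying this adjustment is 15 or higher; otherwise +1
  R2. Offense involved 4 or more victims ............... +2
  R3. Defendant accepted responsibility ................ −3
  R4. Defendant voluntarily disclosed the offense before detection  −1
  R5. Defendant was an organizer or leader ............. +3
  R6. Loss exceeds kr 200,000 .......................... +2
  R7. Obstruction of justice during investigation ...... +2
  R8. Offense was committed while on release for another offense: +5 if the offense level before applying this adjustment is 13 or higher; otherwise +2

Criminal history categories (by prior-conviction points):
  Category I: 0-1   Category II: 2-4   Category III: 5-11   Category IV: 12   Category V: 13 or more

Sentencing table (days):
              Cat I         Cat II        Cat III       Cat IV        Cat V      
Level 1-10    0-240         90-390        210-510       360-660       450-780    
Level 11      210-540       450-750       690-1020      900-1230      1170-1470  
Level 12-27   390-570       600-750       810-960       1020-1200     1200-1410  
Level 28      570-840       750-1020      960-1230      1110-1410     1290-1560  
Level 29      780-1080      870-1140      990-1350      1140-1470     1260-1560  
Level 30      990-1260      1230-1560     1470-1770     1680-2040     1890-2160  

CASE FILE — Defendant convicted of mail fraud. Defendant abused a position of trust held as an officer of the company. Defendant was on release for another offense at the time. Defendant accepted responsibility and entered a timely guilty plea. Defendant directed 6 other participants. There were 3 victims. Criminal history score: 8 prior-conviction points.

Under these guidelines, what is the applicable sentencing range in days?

1470-1770 days

Base offense level for mail fraud: 24.
R1 applies (level before this adjustment is 24 ≥ 15, so +4): 24 + 4 = 28.
R2 does not apply.
R3 applies: 28 − 3 = 25.
R4 does not apply.
R5 applies: 25 + 3 = 28.
R8 applies (level before this adjustment is 28 ≥ 13, so +5): 28 + 5 = 33.
Level 33 exceeds the maximum of 30; capped at 30.
Final offense level: 30.
Criminal history: 8 prior points → Category III (5-11).
Level 30 falls in the 30 band.
Grid: Level 30 × Category III = 1470-1770 days.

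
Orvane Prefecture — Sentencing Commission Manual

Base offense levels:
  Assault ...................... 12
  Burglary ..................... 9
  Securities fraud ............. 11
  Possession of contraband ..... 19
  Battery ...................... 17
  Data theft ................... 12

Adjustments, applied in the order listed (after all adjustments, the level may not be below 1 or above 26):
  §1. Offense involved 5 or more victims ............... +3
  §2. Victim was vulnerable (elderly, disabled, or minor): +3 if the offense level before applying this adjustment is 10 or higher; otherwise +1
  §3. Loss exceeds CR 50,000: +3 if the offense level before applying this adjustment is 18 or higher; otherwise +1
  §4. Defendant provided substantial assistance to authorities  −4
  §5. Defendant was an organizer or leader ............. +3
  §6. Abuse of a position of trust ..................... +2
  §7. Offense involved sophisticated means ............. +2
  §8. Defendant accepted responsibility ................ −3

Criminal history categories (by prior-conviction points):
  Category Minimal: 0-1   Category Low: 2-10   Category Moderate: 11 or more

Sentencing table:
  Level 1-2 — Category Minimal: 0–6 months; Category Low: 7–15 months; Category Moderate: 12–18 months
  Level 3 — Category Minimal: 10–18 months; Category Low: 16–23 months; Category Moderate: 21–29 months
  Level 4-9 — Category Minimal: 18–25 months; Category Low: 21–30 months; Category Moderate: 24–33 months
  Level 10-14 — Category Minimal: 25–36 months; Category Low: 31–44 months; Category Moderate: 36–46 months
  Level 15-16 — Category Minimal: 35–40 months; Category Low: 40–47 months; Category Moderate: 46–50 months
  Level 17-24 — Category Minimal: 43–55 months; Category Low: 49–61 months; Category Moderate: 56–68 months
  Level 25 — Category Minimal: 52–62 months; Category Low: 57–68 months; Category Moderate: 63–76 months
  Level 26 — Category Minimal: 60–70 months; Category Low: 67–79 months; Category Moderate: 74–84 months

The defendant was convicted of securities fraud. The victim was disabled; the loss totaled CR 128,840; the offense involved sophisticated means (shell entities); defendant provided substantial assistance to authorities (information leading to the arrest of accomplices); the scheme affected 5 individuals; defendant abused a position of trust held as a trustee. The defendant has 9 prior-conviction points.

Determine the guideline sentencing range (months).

Base offense level for securities fraud: 11.
§1 applies: 11 + 3 = 14.
§2 applies (level before this adjustment is 14 ≥ 10, so +3): 14 + 3 = 17.
§3 applies (level before this adjustment is 17 < 18, so +1): 17 + 1 = 18.
§4 applies: 18 − 4 = 14.
§5 does not apply.
§6 applies: 14 + 2 = 16.
§7 applies: 16 + 2 = 18.
§8 does not apply.
Final offense level: 18.
Criminal history: 9 prior points → Category Low (2-10).
Level 18 falls in the 17-24 band.
Grid: Level 17-24 × Category Low = 49-61 months.

49-61 months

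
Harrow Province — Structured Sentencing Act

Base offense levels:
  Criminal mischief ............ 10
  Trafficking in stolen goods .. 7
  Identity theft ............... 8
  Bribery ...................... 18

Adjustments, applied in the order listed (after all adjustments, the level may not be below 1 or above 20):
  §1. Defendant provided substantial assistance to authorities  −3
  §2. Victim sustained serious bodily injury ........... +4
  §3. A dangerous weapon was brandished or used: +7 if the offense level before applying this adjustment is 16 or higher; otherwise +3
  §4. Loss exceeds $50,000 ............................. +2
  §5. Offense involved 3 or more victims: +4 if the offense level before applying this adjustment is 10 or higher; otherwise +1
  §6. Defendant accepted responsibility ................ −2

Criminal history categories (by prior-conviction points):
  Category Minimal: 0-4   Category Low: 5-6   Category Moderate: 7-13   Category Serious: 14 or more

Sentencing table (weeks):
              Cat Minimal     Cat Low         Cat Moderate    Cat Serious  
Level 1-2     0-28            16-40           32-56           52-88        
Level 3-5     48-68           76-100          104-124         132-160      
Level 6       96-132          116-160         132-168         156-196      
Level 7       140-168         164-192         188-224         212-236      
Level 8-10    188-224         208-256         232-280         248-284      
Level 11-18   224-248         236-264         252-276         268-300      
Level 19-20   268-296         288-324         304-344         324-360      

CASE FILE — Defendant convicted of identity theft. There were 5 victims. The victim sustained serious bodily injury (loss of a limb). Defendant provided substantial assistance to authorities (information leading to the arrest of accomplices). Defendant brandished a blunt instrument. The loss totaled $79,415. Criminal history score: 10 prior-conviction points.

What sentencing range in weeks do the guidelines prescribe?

252-276 weeks

Base offense level for identity theft: 8.
§1 applies: 8 − 3 = 5.
§2 applies: 5 + 4 = 9.
§3 applies (level before this adjustment is 9 < 16, so +3): 9 + 3 = 12.
§4 applies: 12 + 2 = 14.
§5 applies (level before this adjustment is 14 ≥ 10, so +4): 14 + 4 = 18.
Final offense level: 18.
Criminal history: 10 prior points → Category Moderate (7-13).
Level 18 falls in the 11-18 band.
Grid: Level 11-18 × Category Moderate = 252-276 weeks.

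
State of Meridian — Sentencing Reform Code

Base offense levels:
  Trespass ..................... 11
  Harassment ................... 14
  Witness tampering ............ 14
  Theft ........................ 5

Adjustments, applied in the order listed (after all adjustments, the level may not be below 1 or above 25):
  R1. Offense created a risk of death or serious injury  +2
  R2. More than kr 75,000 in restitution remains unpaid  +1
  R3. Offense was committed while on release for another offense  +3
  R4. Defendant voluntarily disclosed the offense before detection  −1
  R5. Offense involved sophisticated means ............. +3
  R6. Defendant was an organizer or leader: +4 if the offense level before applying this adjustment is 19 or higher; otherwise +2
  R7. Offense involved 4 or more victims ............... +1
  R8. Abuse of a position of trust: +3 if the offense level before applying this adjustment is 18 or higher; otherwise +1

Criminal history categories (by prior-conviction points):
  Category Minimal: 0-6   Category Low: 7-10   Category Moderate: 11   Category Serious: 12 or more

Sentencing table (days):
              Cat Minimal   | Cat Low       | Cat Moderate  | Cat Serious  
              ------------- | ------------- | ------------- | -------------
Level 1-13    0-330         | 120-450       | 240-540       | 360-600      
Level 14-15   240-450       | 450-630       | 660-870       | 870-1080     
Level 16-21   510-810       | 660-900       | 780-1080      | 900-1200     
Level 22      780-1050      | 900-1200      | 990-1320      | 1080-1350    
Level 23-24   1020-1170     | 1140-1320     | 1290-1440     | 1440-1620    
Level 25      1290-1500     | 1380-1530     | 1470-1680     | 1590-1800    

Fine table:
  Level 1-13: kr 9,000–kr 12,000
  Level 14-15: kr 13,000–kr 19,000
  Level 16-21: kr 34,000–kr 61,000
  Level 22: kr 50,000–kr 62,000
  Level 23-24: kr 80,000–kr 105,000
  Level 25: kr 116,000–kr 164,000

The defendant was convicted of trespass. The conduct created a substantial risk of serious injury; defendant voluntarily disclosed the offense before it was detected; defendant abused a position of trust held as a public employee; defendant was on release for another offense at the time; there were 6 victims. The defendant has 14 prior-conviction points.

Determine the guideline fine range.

Base offense level for trespass: 11.
R1 applies: 11 + 2 = 13.
R2 does not apply.
R3 applies: 13 + 3 = 16.
R4 applies: 16 − 1 = 15.
R6 does not apply.
R7 applies: 15 + 1 = 16.
R8 applies (level before this adjustment is 16 < 18, so +1): 16 + 1 = 17.
Final offense level: 17.
Level 17 falls in the 16-21 band.
Fine table: Level 16-21 → kr 34,000–kr 61,000.

kr 34,000–kr 61,000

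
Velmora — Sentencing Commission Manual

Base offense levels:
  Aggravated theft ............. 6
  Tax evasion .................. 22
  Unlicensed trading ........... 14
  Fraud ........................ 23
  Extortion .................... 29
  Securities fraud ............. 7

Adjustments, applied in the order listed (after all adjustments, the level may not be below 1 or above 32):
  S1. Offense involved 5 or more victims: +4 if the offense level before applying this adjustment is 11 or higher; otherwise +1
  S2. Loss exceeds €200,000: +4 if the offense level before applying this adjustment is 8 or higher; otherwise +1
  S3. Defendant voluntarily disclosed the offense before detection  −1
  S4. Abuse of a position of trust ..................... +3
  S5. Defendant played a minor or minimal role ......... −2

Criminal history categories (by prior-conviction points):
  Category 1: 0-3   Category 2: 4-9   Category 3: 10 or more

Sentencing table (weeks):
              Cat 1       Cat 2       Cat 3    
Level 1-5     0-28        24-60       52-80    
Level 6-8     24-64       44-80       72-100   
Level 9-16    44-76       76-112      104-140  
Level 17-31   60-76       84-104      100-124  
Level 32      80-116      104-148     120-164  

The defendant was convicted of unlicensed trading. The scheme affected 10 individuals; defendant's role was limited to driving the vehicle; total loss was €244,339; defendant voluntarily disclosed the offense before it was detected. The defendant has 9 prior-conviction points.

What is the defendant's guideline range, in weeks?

84-104 weeks

Base offense level for unlicensed trading: 14.
S1 applies (level before this adjustment is 14 ≥ 11, so +4): 14 + 4 = 18.
S2 applies (level before this adjustment is 18 ≥ 8, so +4): 18 + 4 = 22.
S3 applies: 22 − 1 = 21.
S4 does not apply.
S5 applies: 21 − 2 = 19.
Final offense level: 19.
Criminal history: 9 prior points → Category 2 (4-9).
Level 19 falls in the 17-31 band.
Grid: Level 17-31 × Category 2 = 84-104 weeks.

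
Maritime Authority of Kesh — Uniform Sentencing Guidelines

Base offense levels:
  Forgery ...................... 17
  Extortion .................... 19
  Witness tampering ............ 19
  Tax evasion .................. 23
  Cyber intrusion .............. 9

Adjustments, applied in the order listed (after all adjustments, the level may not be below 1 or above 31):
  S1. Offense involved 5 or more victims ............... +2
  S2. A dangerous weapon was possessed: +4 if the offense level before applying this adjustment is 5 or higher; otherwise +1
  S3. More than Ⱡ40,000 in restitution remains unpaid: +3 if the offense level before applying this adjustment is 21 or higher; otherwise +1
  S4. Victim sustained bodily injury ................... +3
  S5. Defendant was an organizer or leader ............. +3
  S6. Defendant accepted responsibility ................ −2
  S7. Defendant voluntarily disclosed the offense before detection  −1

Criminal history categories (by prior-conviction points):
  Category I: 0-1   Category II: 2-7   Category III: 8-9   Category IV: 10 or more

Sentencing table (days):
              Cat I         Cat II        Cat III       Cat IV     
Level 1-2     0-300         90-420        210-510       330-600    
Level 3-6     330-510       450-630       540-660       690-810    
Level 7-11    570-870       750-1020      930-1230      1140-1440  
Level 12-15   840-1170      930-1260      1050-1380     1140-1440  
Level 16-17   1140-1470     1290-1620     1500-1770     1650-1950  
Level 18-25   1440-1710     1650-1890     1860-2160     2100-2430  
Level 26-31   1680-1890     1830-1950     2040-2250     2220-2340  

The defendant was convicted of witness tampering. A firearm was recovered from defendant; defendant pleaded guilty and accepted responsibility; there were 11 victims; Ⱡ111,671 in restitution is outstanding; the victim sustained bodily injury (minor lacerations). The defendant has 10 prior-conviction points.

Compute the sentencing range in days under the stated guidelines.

2220-2340 days

Base offense level for witness tampering: 19.
S1 applies: 19 + 2 = 21.
S2 applies (level before this adjustment is 21 ≥ 5, so +4): 21 + 4 = 25.
S3 applies (level before this adjustment is 25 ≥ 21, so +3): 25 + 3 = 28.
S4 applies: 28 + 3 = 31.
S5 does not apply.
S6 applies: 31 − 2 = 29.
Final offense level: 29.
Criminal history: 10 prior points → Category IV (10+).
Level 29 falls in the 26-31 band.
Grid: Level 26-31 × Category IV = 2220-2340 days.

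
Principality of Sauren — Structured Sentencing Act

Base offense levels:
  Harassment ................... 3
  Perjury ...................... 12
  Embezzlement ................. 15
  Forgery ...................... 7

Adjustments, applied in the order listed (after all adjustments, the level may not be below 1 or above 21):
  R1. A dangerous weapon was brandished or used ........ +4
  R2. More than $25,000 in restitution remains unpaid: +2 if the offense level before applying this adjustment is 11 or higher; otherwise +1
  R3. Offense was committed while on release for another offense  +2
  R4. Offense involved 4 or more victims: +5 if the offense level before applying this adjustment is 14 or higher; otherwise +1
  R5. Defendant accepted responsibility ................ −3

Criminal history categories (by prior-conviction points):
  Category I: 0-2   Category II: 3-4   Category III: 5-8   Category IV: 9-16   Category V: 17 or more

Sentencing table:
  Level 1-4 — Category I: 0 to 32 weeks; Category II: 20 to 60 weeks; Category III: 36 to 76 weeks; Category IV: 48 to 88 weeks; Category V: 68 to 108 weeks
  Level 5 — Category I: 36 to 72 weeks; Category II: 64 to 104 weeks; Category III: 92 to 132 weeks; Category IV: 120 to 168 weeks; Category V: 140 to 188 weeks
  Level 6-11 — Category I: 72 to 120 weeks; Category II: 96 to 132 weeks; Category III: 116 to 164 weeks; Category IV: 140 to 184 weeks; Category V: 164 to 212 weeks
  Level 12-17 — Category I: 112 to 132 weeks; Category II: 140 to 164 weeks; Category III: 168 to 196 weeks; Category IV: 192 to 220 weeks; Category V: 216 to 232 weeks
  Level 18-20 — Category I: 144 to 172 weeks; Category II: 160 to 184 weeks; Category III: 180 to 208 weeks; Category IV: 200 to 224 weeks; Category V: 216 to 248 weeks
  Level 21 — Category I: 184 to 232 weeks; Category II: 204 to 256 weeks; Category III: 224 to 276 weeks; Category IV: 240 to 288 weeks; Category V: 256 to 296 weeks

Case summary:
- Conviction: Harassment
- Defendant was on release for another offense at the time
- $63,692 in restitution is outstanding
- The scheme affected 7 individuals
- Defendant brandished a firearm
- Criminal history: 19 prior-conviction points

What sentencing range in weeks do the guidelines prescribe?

Base offense level for harassment: 3.
R1 applies: 3 + 4 = 7.
R2 applies (level before this adjustment is 7 < 11, so +1): 7 + 1 = 8.
R3 applies: 8 + 2 = 10.
R4 applies (level before this adjustment is 10 < 14, so +1): 10 + 1 = 11.
R5 does not apply.
Final offense level: 11.
Criminal history: 19 prior points → Category V (17+).
Level 11 falls in the 6-11 band.
Grid: Level 6-11 × Category V = 164-212 weeks.

164-212 weeks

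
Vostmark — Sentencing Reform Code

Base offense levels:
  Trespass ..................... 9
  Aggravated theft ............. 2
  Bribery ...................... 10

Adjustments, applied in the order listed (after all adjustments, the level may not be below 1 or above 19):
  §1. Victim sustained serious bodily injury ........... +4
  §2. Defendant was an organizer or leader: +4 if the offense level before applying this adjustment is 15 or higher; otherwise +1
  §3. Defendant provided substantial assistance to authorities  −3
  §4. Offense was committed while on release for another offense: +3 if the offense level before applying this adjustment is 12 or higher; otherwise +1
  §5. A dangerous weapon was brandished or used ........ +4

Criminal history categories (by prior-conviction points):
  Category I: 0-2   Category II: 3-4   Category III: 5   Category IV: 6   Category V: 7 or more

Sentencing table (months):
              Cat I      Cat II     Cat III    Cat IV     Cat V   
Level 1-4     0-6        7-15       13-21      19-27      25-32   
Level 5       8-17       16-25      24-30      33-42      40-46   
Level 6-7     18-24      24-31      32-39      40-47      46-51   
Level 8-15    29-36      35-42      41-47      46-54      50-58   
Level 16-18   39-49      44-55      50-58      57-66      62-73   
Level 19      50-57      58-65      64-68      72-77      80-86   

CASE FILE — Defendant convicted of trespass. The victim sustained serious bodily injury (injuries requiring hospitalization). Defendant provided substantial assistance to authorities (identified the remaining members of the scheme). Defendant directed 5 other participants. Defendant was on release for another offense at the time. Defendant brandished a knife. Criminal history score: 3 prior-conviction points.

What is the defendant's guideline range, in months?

Base offense level for trespass: 9.
§1 applies: 9 + 4 = 13.
§2 applies (level before this adjustment is 13 < 15, so +1): 13 + 1 = 14.
§3 applies: 14 − 3 = 11.
§4 applies (level before this adjustment is 11 < 12, so +1): 11 + 1 = 12.
§5 applies: 12 + 4 = 16.
Final offense level: 16.
Criminal history: 3 prior points → Category II (3-4).
Level 16 falls in the 16-18 band.
Grid: Level 16-18 × Category II = 44-55 months.

44-55 months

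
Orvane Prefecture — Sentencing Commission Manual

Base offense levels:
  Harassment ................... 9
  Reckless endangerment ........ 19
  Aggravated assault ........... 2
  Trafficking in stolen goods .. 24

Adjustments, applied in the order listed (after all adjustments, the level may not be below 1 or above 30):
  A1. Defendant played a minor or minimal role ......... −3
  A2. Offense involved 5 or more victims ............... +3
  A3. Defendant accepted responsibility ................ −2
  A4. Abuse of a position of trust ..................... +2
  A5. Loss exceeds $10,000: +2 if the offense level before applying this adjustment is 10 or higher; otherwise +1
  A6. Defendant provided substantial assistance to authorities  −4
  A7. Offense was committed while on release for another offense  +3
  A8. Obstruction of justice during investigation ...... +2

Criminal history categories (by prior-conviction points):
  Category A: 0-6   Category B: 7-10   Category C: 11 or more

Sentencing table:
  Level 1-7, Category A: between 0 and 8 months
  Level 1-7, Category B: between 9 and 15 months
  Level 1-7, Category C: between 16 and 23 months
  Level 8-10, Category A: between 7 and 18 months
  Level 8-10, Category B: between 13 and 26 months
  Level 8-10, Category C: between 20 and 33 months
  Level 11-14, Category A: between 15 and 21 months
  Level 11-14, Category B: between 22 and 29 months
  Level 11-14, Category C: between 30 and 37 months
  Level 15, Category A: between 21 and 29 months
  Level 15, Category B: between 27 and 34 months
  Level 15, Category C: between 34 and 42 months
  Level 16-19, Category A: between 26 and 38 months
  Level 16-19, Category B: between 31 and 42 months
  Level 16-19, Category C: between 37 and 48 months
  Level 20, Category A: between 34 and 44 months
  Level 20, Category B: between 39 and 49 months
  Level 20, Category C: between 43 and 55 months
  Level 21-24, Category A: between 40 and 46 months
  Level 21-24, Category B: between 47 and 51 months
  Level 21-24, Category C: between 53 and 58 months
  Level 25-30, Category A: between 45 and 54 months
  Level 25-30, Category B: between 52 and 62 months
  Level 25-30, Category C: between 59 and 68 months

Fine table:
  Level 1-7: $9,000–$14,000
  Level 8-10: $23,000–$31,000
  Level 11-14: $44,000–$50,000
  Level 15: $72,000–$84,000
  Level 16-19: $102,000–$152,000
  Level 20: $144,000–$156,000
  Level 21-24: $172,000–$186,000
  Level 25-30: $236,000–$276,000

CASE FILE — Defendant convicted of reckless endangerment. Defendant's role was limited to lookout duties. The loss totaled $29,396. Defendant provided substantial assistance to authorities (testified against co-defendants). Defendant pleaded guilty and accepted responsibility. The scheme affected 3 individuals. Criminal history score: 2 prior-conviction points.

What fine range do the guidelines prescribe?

$44,000–$50,000

Base offense level for reckless endangerment: 19.
A1 applies: 19 − 3 = 16.
A2 does not apply.
A3 applies: 16 − 2 = 14.
A5 applies (level before this adjustment is 14 ≥ 10, so +2): 14 + 2 = 16.
A6 applies: 16 − 4 = 12.
A7 does not apply.
Final offense level: 12.
Level 12 falls in the 11-14 band.
Fine table: Level 11-14 → $44,000–$50,000.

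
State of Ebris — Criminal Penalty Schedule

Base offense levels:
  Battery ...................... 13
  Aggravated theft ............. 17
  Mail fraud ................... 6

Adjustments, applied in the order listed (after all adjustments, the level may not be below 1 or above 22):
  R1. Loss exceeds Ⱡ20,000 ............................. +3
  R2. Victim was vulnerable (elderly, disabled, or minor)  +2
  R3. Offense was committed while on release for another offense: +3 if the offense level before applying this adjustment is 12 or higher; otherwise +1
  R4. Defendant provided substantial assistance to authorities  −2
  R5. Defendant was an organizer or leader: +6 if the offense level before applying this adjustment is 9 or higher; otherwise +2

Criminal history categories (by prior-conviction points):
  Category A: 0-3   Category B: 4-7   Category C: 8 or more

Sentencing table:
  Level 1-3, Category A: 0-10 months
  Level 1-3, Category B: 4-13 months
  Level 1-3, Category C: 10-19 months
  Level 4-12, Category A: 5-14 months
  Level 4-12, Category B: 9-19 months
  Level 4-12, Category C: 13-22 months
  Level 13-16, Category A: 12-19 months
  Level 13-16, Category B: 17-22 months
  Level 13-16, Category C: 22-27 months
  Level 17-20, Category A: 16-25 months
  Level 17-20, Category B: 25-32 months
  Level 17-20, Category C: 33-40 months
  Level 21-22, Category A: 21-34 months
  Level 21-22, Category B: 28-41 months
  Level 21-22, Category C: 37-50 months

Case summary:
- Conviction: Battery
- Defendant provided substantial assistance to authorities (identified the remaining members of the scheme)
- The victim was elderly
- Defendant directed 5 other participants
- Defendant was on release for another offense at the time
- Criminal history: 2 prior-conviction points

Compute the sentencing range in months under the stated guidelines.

21-34 months

Base offense level for battery: 13.
R1 does not apply.
R2 applies: 13 + 2 = 15.
R3 applies (level before this adjustment is 15 ≥ 12, so +3): 15 + 3 = 18.
R4 applies: 18 − 2 = 16.
R5 applies (level before this adjustment is 16 ≥ 9, so +6): 16 + 6 = 22.
Final offense level: 22.
Criminal history: 2 prior points → Category A (0-3).
Level 22 falls in the 21-22 band.
Grid: Level 21-22 × Category A = 21-34 months.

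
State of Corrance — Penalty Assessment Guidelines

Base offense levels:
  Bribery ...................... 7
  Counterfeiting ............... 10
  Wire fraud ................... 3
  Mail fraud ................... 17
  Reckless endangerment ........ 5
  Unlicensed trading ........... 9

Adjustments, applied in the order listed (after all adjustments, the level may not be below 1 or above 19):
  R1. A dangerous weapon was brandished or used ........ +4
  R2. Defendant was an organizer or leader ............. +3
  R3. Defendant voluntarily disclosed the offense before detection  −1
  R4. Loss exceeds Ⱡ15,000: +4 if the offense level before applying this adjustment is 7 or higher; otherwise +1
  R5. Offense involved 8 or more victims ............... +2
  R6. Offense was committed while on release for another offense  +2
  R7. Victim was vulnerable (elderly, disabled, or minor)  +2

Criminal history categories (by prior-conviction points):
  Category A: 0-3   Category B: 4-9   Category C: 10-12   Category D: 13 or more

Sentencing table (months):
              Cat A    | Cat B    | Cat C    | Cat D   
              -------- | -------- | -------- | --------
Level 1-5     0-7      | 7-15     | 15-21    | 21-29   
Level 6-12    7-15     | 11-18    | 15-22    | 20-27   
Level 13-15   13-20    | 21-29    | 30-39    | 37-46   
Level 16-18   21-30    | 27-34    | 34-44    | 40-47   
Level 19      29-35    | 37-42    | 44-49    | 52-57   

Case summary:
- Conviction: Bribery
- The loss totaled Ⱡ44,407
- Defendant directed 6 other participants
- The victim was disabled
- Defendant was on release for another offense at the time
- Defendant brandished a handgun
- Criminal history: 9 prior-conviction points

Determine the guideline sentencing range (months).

37-42 months

Base offense level for bribery: 7.
R1 applies: 7 + 4 = 11.
R2 applies: 11 + 3 = 14.
R4 applies (level before this adjustment is 14 ≥ 7, so +4): 14 + 4 = 18.
R6 applies: 18 + 2 = 20.
R7 applies: 20 + 2 = 22.
Level 22 exceeds the maximum of 19; capped at 19.
Final offense level: 19.
Criminal history: 9 prior points → Category B (4-9).
Level 19 falls in the 19 band.
Grid: Level 19 × Category B = 37-42 months.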